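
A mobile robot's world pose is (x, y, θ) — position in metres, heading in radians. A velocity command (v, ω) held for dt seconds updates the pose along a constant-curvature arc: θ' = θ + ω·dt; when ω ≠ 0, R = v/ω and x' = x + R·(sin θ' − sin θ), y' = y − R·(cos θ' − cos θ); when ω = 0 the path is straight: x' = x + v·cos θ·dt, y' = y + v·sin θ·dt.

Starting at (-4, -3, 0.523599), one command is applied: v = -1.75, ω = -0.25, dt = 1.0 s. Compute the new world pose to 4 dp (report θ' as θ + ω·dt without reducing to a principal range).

(-5.6086, -3.6775, 0.2736)

θ' = 0.5236 + -0.25·1.0 = 0.2736
R = v/ω = -1.75/-0.25 = 7.0000
x' = -4 + 7.0000·(sin 0.2736 − sin 0.5236) = -5.6086
y' = -3 − 7.0000·(cos 0.2736 − cos 0.5236) = -3.6775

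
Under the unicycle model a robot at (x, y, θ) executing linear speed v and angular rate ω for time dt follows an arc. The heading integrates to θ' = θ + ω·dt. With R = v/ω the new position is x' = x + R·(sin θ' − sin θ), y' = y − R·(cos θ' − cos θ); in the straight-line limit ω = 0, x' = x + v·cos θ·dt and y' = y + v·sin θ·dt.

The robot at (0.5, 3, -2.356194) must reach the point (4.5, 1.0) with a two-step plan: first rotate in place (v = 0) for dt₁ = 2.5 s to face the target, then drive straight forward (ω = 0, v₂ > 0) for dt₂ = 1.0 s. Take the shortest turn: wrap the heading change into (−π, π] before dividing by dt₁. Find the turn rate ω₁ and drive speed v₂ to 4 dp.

heading to target = atan2(1−3, 4.5−0.5) = -0.4636
Δθ = wrap(-0.4636 − -2.3562) = 1.8925; ω₁ = Δθ/dt₁ = 0.7570
distance = √((4.5−0.5)² + (1−3)²) = 4.4721; v₂ = distance/dt₂ = 4.4721

ω₁ = 0.7570, v₂ = 4.4721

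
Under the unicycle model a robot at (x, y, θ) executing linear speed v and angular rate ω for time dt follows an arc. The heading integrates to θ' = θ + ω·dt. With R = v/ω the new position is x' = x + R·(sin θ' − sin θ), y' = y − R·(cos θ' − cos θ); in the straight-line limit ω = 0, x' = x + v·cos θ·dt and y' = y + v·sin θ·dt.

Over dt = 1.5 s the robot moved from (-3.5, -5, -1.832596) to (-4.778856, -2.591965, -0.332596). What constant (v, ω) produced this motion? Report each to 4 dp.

v = -2.0000, ω = 1.0000

Δθ = -0.332596 − -1.832596 = 1.500000
ω = Δθ/dt = 1.500000/1.5 = 1.0000
R = −Δy/(cos θ' − cos θ) = -2.0000
v = R·ω = -2.0000·1.0000 = -2.0000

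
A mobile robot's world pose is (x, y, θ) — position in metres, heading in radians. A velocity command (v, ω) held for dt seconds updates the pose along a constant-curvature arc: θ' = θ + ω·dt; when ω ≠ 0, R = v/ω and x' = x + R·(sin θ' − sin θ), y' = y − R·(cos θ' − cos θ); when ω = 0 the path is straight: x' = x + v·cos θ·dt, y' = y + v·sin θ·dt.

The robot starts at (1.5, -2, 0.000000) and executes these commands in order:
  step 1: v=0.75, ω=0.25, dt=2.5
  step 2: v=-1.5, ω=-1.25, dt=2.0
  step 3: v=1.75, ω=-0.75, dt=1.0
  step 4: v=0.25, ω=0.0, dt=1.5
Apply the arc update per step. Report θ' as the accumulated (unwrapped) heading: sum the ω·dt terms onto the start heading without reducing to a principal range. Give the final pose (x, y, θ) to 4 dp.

step 1: θ'=0.6250 (R=3.0000) → pose (3.2553, -1.4329, 0.6250)
step 2: θ'=-1.8750 (R=1.2000) → pose (1.4083, -0.1003, -1.8750)
step 3: θ'=-2.6250 (R=-2.3333) → pose (0.3346, -1.4302, -2.6250)
step 4: θ'=-2.6250 (straight) → pose (0.0085, -1.6155, -2.6250)

(0.0085, -1.6155, -2.6250)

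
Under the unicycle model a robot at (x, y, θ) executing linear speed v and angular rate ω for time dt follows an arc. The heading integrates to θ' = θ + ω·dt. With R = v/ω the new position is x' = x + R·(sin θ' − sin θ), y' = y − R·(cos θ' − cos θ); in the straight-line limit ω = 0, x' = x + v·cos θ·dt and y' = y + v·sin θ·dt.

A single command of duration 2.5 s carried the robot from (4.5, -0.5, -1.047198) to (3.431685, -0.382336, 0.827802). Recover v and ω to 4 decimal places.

v = -0.5000, ω = 0.7500

Δθ = 0.827802 − -1.047198 = 1.875000
ω = Δθ/dt = 1.875000/2.5 = 0.7500
R = Δx/(sin θ' − sin θ) = -0.6667
v = R·ω = -0.6667·0.7500 = -0.5000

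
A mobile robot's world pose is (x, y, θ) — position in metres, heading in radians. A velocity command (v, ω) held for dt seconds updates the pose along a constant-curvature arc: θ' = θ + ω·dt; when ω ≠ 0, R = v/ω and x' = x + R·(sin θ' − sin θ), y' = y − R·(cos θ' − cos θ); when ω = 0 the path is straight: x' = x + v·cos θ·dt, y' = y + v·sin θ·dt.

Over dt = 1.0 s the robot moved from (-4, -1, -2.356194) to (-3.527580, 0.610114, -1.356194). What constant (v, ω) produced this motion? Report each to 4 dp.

Δθ = -1.356194 − -2.356194 = 1.000000
ω = Δθ/dt = 1.000000/1.0 = 1.0000
R = −Δy/(cos θ' − cos θ) = -1.7500
v = R·ω = -1.7500·1.0000 = -1.7500

v = -1.7500, ω = 1.0000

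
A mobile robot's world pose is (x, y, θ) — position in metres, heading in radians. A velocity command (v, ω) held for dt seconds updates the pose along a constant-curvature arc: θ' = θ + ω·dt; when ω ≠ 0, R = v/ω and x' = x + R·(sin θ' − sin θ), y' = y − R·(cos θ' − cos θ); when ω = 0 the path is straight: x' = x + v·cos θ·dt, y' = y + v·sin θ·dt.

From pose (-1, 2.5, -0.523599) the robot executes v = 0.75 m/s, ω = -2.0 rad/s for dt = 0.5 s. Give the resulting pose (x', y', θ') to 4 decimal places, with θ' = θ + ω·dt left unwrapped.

θ' = -0.5236 + -2.0·0.5 = -1.5236
R = v/ω = 0.75/-2.0 = -0.3750
x' = -1 + -0.3750·(sin -1.5236 − sin -0.5236) = -0.8129
y' = 2.5 − -0.3750·(cos -1.5236 − cos -0.5236) = 2.1929

(-0.8129, 2.1929, -1.5236)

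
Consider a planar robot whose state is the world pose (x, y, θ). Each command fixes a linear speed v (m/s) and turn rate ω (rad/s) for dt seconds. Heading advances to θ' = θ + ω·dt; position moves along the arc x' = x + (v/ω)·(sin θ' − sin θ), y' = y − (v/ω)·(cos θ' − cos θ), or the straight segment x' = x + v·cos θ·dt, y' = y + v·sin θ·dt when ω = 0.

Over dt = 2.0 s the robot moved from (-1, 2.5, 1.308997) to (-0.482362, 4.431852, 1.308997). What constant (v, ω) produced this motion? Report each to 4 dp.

Δθ = 1.308997 − 1.308997 = 0.000000
ω = Δθ/dt = 0.000000/2.0 = 0.0000
ω = 0 → v = (Δx·cos θ + Δy·sin θ)/dt = 1.0000

v = 1.0000, ω = 0.0000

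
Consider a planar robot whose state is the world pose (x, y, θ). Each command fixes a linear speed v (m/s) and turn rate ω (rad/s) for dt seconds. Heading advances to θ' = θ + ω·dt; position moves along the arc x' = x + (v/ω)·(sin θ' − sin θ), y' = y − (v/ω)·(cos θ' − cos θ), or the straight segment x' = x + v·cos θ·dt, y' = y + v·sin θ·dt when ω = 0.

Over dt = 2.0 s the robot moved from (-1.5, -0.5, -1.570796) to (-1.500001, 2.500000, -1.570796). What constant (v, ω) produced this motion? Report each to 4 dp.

Δθ = -1.570796 − -1.570796 = 0.000000
ω = Δθ/dt = 0.000000/2.0 = 0.0000
ω = 0 → v = (Δx·cos θ + Δy·sin θ)/dt = -1.5000

v = -1.5000, ω = 0.0000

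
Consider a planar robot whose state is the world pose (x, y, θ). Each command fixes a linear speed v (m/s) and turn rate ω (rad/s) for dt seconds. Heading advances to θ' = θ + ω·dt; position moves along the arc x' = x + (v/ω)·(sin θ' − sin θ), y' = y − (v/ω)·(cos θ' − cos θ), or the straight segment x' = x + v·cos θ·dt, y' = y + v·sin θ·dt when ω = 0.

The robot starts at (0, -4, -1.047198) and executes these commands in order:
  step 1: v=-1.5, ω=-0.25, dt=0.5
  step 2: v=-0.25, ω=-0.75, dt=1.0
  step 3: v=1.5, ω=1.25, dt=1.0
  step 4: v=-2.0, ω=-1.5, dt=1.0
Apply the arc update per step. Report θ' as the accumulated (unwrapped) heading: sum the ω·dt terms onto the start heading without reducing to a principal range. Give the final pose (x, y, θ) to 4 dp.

(-0.2289, -2.6390, -2.1722)

step 1: θ'=-1.1722 (R=6.0000) → pose (-0.3335, -3.3288, -1.1722)
step 2: θ'=-1.9222 (R=0.3333) → pose (-0.3392, -3.0847, -1.9222)
step 3: θ'=-0.6722 (R=1.2000) → pose (0.0402, -4.4367, -0.6722)
step 4: θ'=-2.1722 (R=1.3333) → pose (-0.2289, -2.6390, -2.1722)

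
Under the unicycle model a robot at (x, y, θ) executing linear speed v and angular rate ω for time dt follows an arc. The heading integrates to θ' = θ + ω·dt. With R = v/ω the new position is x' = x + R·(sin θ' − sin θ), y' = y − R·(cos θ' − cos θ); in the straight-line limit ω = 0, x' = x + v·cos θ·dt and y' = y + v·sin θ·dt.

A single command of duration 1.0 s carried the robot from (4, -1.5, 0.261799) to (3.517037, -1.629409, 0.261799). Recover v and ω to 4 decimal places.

Δθ = 0.261799 − 0.261799 = 0.000000
ω = Δθ/dt = 0.000000/1.0 = 0.0000
ω = 0 → v = (Δx·cos θ + Δy·sin θ)/dt = -0.5000

v = -0.5000, ω = 0.0000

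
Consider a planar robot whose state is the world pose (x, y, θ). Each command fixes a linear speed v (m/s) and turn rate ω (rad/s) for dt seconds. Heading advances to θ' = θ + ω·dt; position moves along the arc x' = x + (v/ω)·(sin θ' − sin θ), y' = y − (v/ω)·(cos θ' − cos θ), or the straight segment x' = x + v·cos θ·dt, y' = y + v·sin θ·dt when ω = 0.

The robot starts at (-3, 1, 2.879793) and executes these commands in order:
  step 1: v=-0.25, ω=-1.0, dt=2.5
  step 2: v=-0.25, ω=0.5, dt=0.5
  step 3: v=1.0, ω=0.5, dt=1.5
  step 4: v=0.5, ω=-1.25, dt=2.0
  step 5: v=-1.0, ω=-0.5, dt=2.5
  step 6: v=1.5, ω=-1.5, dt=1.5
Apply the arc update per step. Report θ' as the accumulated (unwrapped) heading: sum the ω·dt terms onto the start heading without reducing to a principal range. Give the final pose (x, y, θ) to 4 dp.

step 1: θ'=0.3798 (R=0.2500) → pose (-2.9720, 0.5263, 0.3798)
step 2: θ'=0.6298 (R=-0.5000) → pose (-3.0811, 0.4660, 0.6298)
step 3: θ'=1.3798 (R=2.0000) → pose (-2.2955, 1.7026, 1.3798)
step 4: θ'=-1.1202 (R=-0.4000) → pose (-1.5427, 1.8009, -1.1202)
step 5: θ'=-2.3702 (R=2.0000) → pose (-1.1365, 4.1058, -2.3702)
step 6: θ'=-4.6202 (R=-1.0000) → pose (-2.8294, 4.7307, -4.6202)

(-2.8294, 4.7307, -4.6202)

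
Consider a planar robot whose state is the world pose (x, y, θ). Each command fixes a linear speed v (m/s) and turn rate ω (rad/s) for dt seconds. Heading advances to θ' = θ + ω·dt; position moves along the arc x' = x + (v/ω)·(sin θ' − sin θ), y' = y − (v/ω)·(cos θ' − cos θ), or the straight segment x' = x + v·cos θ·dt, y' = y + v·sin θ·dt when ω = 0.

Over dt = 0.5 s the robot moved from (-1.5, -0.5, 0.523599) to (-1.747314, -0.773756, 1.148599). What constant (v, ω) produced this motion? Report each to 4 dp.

Δθ = 1.148599 − 0.523599 = 0.625000
ω = Δθ/dt = 0.625000/0.5 = 1.2500
R = −Δy/(cos θ' − cos θ) = -0.6000
v = R·ω = -0.6000·1.2500 = -0.7500

v = -0.7500, ω = 1.2500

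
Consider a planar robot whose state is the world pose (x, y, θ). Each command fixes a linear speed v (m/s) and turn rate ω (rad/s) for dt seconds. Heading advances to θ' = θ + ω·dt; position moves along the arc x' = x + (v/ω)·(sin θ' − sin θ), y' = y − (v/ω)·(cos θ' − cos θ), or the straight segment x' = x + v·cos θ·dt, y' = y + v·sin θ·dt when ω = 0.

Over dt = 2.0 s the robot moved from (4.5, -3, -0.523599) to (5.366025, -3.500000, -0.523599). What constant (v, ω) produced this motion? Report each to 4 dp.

v = 0.5000, ω = 0.0000

Δθ = -0.523599 − -0.523599 = 0.000000
ω = Δθ/dt = 0.000000/2.0 = 0.0000
ω = 0 → v = (Δx·cos θ + Δy·sin θ)/dt = 0.5000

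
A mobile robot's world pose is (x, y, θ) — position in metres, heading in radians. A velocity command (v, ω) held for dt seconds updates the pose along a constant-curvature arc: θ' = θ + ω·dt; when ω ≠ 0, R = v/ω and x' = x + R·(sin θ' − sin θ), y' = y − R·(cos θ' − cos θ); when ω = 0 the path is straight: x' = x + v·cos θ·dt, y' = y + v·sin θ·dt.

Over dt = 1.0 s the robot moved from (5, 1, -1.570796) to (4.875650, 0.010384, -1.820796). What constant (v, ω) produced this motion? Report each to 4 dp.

Δθ = -1.820796 − -1.570796 = -0.250000
ω = Δθ/dt = -0.250000/1.0 = -0.2500
R = −Δy/(cos θ' − cos θ) = -4.0000
v = R·ω = -4.0000·-0.2500 = 1.0000

v = 1.0000, ω = -0.2500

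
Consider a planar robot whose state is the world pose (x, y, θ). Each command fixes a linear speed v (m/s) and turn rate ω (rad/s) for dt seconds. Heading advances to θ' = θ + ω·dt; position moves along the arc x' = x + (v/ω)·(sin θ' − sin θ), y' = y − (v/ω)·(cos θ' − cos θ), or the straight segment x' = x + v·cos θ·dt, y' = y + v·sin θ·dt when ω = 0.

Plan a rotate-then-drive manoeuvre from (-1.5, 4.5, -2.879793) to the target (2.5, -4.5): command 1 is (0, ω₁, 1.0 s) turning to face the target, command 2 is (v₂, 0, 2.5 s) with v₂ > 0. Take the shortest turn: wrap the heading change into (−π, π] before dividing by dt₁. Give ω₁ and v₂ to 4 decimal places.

ω₁ = 1.7272, v₂ = 3.9395

heading to target = atan2(-4.5−4.5, 2.5−-1.5) = -1.1526
Δθ = wrap(-1.1526 − -2.8798) = 1.7272; ω₁ = Δθ/dt₁ = 1.7272
distance = √((2.5−-1.5)² + (-4.5−4.5)²) = 9.8489; v₂ = distance/dt₂ = 3.9395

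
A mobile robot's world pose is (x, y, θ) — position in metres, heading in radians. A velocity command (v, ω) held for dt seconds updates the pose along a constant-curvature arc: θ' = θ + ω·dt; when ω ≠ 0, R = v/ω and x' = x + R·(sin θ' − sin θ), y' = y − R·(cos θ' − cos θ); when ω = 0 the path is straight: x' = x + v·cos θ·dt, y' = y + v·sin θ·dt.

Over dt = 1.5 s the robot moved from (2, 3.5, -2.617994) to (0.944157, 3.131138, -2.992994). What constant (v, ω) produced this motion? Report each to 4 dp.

v = 0.7500, ω = -0.2500

Δθ = -2.992994 − -2.617994 = -0.375000
ω = Δθ/dt = -0.375000/1.5 = -0.2500
R = Δx/(sin θ' − sin θ) = -3.0000
v = R·ω = -3.0000·-0.2500 = 0.7500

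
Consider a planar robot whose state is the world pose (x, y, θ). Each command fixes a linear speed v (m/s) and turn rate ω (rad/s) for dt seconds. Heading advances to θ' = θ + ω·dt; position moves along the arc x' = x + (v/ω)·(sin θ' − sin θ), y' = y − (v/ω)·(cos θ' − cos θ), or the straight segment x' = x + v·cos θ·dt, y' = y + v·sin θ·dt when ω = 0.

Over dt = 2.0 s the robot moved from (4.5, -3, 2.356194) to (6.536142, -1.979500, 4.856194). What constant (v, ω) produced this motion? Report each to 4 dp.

v = -1.5000, ω = 1.2500

Δθ = 4.856194 − 2.356194 = 2.500000
ω = Δθ/dt = 2.500000/2.0 = 1.2500
R = Δx/(sin θ' − sin θ) = -1.2000
v = R·ω = -1.2000·1.2500 = -1.5000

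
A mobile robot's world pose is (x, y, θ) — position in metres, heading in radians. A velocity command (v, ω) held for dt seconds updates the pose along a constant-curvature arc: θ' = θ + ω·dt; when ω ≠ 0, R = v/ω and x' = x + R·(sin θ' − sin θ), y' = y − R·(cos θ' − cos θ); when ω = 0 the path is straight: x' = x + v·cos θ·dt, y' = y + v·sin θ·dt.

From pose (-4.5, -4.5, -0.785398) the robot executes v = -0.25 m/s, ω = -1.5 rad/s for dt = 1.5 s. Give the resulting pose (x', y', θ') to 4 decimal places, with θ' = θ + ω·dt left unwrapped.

(-4.3998, -4.2164, -3.0354)

θ' = -0.7854 + -1.5·1.5 = -3.0354
R = v/ω = -0.25/-1.5 = 0.1667
x' = -4.5 + 0.1667·(sin -3.0354 − sin -0.7854) = -4.3998
y' = -4.5 − 0.1667·(cos -3.0354 − cos -0.7854) = -4.2164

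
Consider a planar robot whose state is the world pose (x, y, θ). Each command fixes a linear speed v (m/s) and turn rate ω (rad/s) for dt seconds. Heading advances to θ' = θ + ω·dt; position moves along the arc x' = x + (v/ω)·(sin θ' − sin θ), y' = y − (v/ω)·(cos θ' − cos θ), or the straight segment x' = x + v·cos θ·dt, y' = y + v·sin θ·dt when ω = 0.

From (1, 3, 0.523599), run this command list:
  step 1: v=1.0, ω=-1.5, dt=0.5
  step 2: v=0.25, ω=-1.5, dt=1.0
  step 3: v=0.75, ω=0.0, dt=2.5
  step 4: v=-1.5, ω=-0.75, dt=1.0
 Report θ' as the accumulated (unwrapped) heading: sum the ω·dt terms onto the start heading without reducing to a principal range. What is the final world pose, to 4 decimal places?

(2.0611, 2.2954, -2.4764)

step 1: θ'=-0.2264 (R=-0.6667) → pose (1.4830, 3.0723, -0.2264)
step 2: θ'=-1.7264 (R=-0.1667) → pose (1.6102, 2.8841, -1.7264)
step 3: θ'=-1.7264 (straight) → pose (1.3196, 1.0317, -1.7264)
step 4: θ'=-2.4764 (R=2.0000) → pose (2.0611, 2.2954, -2.4764)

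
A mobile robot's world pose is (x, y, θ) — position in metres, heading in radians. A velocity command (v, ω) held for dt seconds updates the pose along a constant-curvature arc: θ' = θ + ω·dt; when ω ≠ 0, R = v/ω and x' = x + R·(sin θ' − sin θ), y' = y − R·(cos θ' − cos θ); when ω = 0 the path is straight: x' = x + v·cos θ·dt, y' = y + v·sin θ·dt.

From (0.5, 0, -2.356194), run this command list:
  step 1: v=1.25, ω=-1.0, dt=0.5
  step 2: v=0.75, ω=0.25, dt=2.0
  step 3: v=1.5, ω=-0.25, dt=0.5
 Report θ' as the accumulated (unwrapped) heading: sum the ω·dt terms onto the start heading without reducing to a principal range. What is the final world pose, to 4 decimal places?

(-1.8707, -1.5687, -2.4812)

step 1: θ'=-2.8562 (R=-1.2500) → pose (-0.0320, -0.3156, -2.8562)
step 2: θ'=-2.3562 (R=3.0000) → pose (-1.3087, -1.0729, -2.3562)
step 3: θ'=-2.4812 (R=-6.0000) → pose (-1.8707, -1.5687, -2.4812)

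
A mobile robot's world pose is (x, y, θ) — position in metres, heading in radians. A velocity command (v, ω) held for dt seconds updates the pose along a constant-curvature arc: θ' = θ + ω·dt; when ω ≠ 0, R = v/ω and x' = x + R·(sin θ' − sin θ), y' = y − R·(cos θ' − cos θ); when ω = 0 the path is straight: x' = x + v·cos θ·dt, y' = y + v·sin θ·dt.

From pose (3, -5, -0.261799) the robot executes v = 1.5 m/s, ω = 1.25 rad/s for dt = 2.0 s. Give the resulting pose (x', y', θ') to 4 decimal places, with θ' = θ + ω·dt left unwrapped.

θ' = -0.2618 + 1.25·2.0 = 2.2382
R = v/ω = 1.5/1.25 = 1.2000
x' = 3 + 1.2000·(sin 2.2382 − sin -0.2618) = 4.2531
y' = -5 − 1.2000·(cos 2.2382 − cos -0.2618) = -3.0981

(4.2531, -3.0981, 2.2382)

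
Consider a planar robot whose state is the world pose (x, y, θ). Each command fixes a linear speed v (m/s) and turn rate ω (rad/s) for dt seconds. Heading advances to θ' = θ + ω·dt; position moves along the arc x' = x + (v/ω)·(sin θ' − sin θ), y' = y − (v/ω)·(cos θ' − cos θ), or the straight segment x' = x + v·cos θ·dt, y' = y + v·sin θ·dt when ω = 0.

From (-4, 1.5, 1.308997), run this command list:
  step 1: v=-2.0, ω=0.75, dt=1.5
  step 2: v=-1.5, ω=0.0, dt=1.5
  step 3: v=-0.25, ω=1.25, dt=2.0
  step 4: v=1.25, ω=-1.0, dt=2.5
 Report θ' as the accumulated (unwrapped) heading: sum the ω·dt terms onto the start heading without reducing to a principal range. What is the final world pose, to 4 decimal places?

step 1: θ'=2.4340 (R=-2.6667) → pose (-3.1576, -1.2167, 2.4340)
step 2: θ'=2.4340 (straight) → pose (-1.4477, -2.6792, 2.4340)
step 3: θ'=4.9340 (R=-0.2000) → pose (-1.1226, -2.4832, 4.9340)
step 4: θ'=2.4340 (R=-1.2500) → pose (-3.1545, -3.7079, 2.4340)

(-3.1545, -3.7079, 2.4340)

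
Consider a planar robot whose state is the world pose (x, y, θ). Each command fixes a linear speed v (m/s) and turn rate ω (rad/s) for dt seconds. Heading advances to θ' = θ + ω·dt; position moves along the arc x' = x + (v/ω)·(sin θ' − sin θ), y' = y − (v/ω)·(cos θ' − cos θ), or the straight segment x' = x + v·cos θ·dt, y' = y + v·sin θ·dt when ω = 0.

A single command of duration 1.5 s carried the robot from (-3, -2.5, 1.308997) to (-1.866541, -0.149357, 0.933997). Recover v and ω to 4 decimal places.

Δθ = 0.933997 − 1.308997 = -0.375000
ω = Δθ/dt = -0.375000/1.5 = -0.2500
R = −Δy/(cos θ' − cos θ) = -7.0000
v = R·ω = -7.0000·-0.2500 = 1.7500

v = 1.7500, ω = -0.2500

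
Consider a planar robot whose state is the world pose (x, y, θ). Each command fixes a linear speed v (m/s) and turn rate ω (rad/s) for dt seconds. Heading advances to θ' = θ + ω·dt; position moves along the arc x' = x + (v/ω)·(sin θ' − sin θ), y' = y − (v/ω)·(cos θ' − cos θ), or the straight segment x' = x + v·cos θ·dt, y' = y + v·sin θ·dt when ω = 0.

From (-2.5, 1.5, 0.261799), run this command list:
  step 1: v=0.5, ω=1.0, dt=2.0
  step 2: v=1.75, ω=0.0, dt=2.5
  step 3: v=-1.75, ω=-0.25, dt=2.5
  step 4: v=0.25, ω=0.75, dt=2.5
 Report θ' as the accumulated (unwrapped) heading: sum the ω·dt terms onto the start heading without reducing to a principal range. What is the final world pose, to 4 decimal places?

(-3.8950, 1.9623, 3.5118)

step 1: θ'=2.2618 (R=0.5000) → pose (-2.2441, 2.3016, 2.2618)
step 2: θ'=2.2618 (straight) → pose (-5.0323, 5.6730, 2.2618)
step 3: θ'=1.6368 (R=7.0000) → pose (-3.4418, 1.6735, 1.6368)
step 4: θ'=3.5118 (R=0.3333) → pose (-3.8950, 1.9623, 3.5118)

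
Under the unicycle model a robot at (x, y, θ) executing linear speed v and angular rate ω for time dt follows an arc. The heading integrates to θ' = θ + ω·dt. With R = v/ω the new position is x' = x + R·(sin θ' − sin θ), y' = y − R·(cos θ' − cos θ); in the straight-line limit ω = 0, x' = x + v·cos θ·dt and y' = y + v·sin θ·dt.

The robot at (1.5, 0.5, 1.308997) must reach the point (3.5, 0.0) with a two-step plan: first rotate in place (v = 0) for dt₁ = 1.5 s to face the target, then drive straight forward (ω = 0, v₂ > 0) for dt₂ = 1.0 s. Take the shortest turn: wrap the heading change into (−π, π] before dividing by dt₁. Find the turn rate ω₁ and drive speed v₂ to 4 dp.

ω₁ = -1.0360, v₂ = 2.0616

heading to target = atan2(0−0.5, 3.5−1.5) = -0.2450
Δθ = wrap(-0.2450 − 1.3090) = -1.5540; ω₁ = Δθ/dt₁ = -1.0360
distance = √((3.5−1.5)² + (0−0.5)²) = 2.0616; v₂ = distance/dt₂ = 2.0616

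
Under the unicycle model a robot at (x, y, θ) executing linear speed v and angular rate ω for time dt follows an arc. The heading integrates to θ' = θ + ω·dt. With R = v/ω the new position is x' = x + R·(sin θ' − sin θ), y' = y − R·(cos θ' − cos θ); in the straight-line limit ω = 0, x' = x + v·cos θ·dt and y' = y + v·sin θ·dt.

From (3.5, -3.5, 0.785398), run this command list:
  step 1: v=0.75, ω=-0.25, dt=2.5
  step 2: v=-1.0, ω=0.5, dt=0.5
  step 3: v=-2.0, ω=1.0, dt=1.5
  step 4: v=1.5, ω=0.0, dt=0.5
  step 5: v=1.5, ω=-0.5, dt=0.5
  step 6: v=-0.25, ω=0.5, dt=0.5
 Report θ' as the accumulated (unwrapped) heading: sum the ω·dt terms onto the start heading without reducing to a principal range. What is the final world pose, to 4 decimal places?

(3.1932, -3.9841, 1.9104)

step 1: θ'=0.1604 (R=-3.0000) → pose (5.1422, -2.6598, 0.1604)
step 2: θ'=0.4104 (R=-2.0000) → pose (4.6637, -2.8002, 0.4104)
step 3: θ'=1.9104 (R=-2.0000) → pose (3.5758, -5.3004, 1.9104)
step 4: θ'=1.9104 (straight) → pose (3.3260, -4.5932, 1.9104)
step 5: θ'=1.6604 (R=-3.0000) → pose (3.1667, -3.8623, 1.6604)
step 6: θ'=1.9104 (R=-0.5000) → pose (3.1932, -3.9841, 1.9104)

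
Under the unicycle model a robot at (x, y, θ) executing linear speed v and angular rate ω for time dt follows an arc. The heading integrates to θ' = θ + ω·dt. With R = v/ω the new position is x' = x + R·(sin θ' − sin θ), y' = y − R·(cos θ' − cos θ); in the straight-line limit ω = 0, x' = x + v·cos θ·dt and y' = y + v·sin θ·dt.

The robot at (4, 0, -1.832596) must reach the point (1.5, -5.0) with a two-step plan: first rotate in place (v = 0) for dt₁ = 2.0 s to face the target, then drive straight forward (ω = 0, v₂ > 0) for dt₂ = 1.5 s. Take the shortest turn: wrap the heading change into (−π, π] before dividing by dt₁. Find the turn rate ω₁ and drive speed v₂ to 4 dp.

ω₁ = -0.1009, v₂ = 3.7268

heading to target = atan2(-5−0, 1.5−4) = -2.0344
Δθ = wrap(-2.0344 − -1.8326) = -0.2018; ω₁ = Δθ/dt₁ = -0.1009
distance = √((1.5−4)² + (-5−0)²) = 5.5902; v₂ = distance/dt₂ = 3.7268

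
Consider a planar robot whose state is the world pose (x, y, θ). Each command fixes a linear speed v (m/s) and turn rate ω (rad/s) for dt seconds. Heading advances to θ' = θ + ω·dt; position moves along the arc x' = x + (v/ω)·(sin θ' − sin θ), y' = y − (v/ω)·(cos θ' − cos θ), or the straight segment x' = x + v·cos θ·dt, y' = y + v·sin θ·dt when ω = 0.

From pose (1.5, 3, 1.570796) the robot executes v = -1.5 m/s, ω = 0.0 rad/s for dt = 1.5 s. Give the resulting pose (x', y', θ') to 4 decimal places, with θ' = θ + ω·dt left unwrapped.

θ' = 1.5708 + 0.0·1.5 = 1.5708
ω = 0 → straight: x' = 1.5 + -1.5·cos(1.5708)·1.5 = 1.5000
y' = 3 + -1.5·sin(1.5708)·1.5 = 0.7500

(1.5000, 0.7500, 1.5708)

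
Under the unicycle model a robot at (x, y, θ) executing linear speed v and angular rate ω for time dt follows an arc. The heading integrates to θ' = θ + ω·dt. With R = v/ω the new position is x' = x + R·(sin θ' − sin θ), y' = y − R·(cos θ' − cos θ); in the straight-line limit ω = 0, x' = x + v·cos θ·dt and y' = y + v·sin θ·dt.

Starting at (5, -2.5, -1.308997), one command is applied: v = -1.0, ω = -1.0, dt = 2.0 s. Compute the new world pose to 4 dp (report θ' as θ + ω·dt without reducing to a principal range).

θ' = -1.3090 + -1.0·2.0 = -3.3090
R = v/ω = -1.0/-1.0 = 1.0000
x' = 5 + 1.0000·(sin -3.3090 − sin -1.3090) = 6.1325
y' = -2.5 − 1.0000·(cos -3.3090 − cos -1.3090) = -1.2552

(6.1325, -1.2552, -3.3090)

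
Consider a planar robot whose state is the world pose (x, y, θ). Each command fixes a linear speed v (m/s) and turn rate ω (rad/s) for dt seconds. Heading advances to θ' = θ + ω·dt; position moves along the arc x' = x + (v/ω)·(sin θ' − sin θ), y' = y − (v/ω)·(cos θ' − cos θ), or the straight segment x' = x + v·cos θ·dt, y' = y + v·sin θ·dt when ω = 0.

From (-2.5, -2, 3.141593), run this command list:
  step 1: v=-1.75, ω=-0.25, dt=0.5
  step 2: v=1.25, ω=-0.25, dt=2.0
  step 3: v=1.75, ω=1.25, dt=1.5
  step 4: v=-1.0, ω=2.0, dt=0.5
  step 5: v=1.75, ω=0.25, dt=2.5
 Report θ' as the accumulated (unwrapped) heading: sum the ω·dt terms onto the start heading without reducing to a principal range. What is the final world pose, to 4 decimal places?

(-2.5602, -3.7261, 6.0166)

step 1: θ'=3.0166 (R=7.0000) → pose (-1.6273, -2.0546, 3.0166)
step 2: θ'=2.5166 (R=-5.0000) → pose (-3.9294, -1.1484, 2.5166)
step 3: θ'=4.3916 (R=1.4000) → pose (-6.0771, -1.8423, 4.3916)
step 4: θ'=5.3916 (R=-0.5000) → pose (-6.1626, -1.3706, 5.3916)
step 5: θ'=6.0166 (R=7.0000) → pose (-2.5602, -3.7261, 6.0166)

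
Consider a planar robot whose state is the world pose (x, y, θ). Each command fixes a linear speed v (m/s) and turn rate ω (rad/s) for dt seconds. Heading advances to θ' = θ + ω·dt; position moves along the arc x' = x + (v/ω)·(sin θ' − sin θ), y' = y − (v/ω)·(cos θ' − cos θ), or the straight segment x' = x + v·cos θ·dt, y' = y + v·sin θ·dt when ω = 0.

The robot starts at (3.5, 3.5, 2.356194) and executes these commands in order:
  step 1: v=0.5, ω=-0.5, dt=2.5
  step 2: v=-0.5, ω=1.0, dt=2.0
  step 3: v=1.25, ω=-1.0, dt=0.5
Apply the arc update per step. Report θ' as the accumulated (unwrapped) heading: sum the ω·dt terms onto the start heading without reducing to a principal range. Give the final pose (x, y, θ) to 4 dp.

(3.1489, 4.1056, 2.6062)

step 1: θ'=1.1062 (R=-1.0000) → pose (3.3131, 4.6552, 1.1062)
step 2: θ'=3.1062 (R=-0.5000) → pose (3.7424, 3.9315, 3.1062)
step 3: θ'=2.6062 (R=-1.2500) → pose (3.1489, 4.1056, 2.6062)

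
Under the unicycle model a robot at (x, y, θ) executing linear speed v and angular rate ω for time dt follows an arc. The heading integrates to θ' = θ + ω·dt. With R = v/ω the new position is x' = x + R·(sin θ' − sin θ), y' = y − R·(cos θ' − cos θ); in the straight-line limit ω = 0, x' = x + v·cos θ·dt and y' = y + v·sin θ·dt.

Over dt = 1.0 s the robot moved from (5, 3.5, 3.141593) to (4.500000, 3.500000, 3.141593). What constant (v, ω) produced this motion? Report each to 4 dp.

Δθ = 3.141593 − 3.141593 = 0.000000
ω = Δθ/dt = 0.000000/1.0 = 0.0000
ω = 0 → v = (Δx·cos θ + Δy·sin θ)/dt = 0.5000

v = 0.5000, ω = 0.0000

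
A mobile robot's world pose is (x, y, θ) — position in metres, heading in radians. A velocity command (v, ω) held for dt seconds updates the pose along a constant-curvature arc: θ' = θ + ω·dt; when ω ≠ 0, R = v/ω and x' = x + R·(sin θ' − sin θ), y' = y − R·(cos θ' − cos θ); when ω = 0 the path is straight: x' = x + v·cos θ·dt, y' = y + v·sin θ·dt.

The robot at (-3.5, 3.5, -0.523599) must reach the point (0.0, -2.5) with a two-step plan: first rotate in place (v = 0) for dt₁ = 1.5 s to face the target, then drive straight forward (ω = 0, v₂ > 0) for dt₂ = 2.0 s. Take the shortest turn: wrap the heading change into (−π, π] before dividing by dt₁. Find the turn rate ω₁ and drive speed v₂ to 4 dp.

ω₁ = -0.3461, v₂ = 3.4731

heading to target = atan2(-2.5−3.5, 0−-3.5) = -1.0427
Δθ = wrap(-1.0427 − -0.5236) = -0.5191; ω₁ = Δθ/dt₁ = -0.3461
distance = √((0−-3.5)² + (-2.5−3.5)²) = 6.9462; v₂ = distance/dt₂ = 3.4731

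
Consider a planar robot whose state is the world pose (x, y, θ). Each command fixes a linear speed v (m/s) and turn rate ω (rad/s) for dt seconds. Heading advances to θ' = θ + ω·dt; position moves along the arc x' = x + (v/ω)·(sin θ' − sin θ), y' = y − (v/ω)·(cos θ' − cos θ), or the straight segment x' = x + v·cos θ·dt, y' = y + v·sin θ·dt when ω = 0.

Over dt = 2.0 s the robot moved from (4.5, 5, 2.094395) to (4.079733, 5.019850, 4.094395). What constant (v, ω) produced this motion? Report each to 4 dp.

v = 0.2500, ω = 1.0000

Δθ = 4.094395 − 2.094395 = 2.000000
ω = Δθ/dt = 2.000000/2.0 = 1.0000
R = Δx/(sin θ' − sin θ) = 0.2500
v = R·ω = 0.2500·1.0000 = 0.2500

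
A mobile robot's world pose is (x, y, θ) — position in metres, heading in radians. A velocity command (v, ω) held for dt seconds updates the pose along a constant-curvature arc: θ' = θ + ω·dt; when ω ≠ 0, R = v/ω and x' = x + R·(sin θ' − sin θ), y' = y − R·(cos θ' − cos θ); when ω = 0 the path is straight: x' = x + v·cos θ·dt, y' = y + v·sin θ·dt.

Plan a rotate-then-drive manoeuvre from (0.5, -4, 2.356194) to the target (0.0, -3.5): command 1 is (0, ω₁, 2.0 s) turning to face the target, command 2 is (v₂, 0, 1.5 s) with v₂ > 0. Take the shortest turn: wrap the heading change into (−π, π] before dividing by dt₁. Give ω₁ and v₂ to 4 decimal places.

heading to target = atan2(-3.5−-4, 0−0.5) = 2.3562
Δθ = wrap(2.3562 − 2.3562) = 0.0000; ω₁ = Δθ/dt₁ = 0.0000
distance = √((0−0.5)² + (-3.5−-4)²) = 0.7071; v₂ = distance/dt₂ = 0.4714

ω₁ = 0.0000, v₂ = 0.4714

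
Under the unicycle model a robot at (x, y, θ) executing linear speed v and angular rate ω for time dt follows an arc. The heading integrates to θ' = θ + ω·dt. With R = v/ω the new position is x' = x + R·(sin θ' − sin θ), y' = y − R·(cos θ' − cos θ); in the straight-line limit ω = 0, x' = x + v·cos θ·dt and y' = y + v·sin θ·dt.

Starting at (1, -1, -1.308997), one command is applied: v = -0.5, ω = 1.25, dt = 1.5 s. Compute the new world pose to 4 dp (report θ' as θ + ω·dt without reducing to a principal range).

(0.3991, -0.7659, 0.5660)

θ' = -1.3090 + 1.25·1.5 = 0.5660
R = v/ω = -0.5/1.25 = -0.4000
x' = 1 + -0.4000·(sin 0.5660 − sin -1.3090) = 0.3991
y' = -1 − -0.4000·(cos 0.5660 − cos -1.3090) = -0.7659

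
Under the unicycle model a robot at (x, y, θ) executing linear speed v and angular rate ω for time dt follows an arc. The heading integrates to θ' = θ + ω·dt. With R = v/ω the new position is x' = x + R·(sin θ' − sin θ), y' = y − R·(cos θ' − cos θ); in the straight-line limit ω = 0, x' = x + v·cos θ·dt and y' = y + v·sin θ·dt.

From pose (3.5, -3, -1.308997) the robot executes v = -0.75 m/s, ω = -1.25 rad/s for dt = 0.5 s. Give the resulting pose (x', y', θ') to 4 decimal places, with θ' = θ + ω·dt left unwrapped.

θ' = -1.3090 + -1.25·0.5 = -1.9340
R = v/ω = -0.75/-1.25 = 0.6000
x' = 3.5 + 0.6000·(sin -1.9340 − sin -1.3090) = 3.5187
y' = -3 − 0.6000·(cos -1.9340 − cos -1.3090) = -2.6315

(3.5187, -2.6315, -1.9340)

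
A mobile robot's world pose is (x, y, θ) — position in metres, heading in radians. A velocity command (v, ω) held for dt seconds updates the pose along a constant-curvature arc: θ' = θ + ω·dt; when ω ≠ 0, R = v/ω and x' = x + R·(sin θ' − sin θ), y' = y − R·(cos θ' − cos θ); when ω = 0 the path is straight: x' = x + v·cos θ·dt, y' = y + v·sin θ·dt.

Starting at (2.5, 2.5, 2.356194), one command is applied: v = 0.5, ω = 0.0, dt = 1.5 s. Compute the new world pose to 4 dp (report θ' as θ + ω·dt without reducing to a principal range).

θ' = 2.3562 + 0.0·1.5 = 2.3562
ω = 0 → straight: x' = 2.5 + 0.5·cos(2.3562)·1.5 = 1.9697
y' = 2.5 + 0.5·sin(2.3562)·1.5 = 3.0303

(1.9697, 3.0303, 2.3562)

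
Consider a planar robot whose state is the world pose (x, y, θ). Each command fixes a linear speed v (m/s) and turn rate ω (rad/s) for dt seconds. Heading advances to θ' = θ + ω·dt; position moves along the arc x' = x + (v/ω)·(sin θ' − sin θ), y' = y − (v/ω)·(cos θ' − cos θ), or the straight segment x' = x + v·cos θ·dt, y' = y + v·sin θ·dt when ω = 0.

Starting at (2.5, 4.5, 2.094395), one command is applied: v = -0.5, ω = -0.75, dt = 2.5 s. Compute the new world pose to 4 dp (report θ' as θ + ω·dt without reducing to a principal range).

(2.0677, 3.5160, 0.2194)

θ' = 2.0944 + -0.75·2.5 = 0.2194
R = v/ω = -0.5/-0.75 = 0.6667
x' = 2.5 + 0.6667·(sin 0.2194 − sin 2.0944) = 2.0677
y' = 4.5 − 0.6667·(cos 0.2194 − cos 2.0944) = 3.5160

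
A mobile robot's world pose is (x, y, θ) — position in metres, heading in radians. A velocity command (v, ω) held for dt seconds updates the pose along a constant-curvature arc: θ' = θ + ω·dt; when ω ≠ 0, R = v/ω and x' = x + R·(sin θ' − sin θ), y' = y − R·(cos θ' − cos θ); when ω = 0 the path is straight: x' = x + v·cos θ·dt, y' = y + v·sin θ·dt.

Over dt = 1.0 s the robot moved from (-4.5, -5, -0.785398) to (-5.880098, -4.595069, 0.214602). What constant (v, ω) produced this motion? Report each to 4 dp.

Δθ = 0.214602 − -0.785398 = 1.000000
ω = Δθ/dt = 1.000000/1.0 = 1.0000
R = Δx/(sin θ' − sin θ) = -1.5000
v = R·ω = -1.5000·1.0000 = -1.5000

v = -1.5000, ω = 1.0000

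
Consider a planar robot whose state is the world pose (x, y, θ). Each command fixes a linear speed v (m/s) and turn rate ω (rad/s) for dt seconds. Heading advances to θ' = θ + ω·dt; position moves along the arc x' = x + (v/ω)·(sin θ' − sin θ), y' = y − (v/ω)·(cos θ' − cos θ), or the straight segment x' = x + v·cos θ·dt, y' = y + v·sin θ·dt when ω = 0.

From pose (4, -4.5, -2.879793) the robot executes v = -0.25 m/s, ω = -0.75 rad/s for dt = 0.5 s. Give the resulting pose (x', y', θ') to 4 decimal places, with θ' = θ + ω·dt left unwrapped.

θ' = -2.8798 + -0.75·0.5 = -3.2548
R = v/ω = -0.25/-0.75 = 0.3333
x' = 4 + 0.3333·(sin -3.2548 − sin -2.8798) = 4.1239
y' = -4.5 − 0.3333·(cos -3.2548 − cos -2.8798) = -4.4908

(4.1239, -4.4908, -3.2548)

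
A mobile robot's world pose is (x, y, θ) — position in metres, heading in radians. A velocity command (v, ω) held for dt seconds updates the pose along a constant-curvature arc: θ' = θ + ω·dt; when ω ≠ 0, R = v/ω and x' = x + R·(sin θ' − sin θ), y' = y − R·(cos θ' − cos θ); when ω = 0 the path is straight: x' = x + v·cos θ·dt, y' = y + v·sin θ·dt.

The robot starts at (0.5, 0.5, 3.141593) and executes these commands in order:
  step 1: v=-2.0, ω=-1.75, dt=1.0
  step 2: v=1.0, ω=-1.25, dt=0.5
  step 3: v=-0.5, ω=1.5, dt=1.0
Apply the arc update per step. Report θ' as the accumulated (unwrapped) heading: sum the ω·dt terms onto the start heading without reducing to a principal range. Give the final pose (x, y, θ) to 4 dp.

step 1: θ'=1.3916 (R=1.1429) → pose (1.6246, -0.8466, 1.3916)
step 2: θ'=0.7666 (R=-0.8000) → pose (1.8568, -0.4129, 0.7666)
step 3: θ'=2.2666 (R=-0.3333) → pose (1.8322, -0.8667, 2.2666)

(1.8322, -0.8667, 2.2666)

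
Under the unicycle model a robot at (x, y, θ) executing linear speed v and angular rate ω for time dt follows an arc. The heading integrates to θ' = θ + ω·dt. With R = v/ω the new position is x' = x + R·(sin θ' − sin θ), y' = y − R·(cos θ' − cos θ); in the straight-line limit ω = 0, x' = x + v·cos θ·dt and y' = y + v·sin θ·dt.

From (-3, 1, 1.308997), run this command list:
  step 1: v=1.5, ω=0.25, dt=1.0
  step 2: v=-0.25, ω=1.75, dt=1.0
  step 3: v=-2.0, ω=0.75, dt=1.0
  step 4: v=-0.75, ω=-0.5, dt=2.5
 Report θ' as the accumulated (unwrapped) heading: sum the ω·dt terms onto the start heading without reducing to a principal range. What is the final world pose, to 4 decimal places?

step 1: θ'=1.5590 (R=6.0000) → pose (-2.7960, 2.4821, 1.5590)
step 2: θ'=3.3090 (R=-0.1429) → pose (-2.6293, 2.3396, 3.3090)
step 3: θ'=4.0590 (R=-2.6667) → pose (-0.9562, 3.3479, 4.0590)
step 4: θ'=2.8090 (R=1.5000) → pose (0.7245, 3.8539, 2.8090)

(0.7245, 3.8539, 2.8090)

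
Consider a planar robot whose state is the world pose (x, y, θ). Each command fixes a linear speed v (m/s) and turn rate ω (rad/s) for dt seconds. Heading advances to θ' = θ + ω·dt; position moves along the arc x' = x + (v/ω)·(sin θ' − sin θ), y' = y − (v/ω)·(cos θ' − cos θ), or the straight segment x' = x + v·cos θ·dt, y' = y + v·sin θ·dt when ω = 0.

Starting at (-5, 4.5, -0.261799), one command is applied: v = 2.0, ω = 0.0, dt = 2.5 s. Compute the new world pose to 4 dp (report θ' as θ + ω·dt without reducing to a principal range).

θ' = -0.2618 + 0.0·2.5 = -0.2618
ω = 0 → straight: x' = -5 + 2.0·cos(-0.2618)·2.5 = -0.1704
y' = 4.5 + 2.0·sin(-0.2618)·2.5 = 3.2059

(-0.1704, 3.2059, -0.2618)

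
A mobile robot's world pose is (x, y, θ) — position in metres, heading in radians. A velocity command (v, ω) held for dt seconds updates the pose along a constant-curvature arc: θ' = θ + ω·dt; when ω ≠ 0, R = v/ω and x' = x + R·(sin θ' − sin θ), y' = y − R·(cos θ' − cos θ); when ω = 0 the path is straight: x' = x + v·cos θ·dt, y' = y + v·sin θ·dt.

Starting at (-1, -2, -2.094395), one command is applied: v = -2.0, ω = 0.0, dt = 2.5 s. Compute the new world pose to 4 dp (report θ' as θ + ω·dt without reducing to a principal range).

(1.5000, 2.3301, -2.0944)

θ' = -2.0944 + 0.0·2.5 = -2.0944
ω = 0 → straight: x' = -1 + -2.0·cos(-2.0944)·2.5 = 1.5000
y' = -2 + -2.0·sin(-2.0944)·2.5 = 2.3301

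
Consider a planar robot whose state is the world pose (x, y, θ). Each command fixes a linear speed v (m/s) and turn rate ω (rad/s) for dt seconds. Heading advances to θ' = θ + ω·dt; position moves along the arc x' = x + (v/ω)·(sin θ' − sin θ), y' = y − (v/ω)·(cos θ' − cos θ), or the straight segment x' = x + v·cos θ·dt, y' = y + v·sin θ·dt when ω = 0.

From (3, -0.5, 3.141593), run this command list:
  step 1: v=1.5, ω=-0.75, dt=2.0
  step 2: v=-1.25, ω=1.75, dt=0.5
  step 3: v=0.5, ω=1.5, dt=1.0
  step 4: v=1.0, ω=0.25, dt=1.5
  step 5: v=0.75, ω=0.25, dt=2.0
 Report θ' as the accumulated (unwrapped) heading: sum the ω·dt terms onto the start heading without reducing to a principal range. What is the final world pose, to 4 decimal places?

step 1: θ'=1.6416 (R=-2.0000) → pose (1.0050, 1.3585, 1.6416)
step 2: θ'=2.5166 (R=-0.7143) → pose (1.2996, 0.8298, 2.5166)
step 3: θ'=4.0166 (R=0.3333) → pose (0.8487, 0.7731, 4.0166)
step 4: θ'=4.3916 (R=4.0000) → pose (0.1229, -0.5296, 4.3916)
step 5: θ'=4.8916 (R=3.0000) → pose (0.0179, -2.0103, 4.8916)

(0.0179, -2.0103, 4.8916)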